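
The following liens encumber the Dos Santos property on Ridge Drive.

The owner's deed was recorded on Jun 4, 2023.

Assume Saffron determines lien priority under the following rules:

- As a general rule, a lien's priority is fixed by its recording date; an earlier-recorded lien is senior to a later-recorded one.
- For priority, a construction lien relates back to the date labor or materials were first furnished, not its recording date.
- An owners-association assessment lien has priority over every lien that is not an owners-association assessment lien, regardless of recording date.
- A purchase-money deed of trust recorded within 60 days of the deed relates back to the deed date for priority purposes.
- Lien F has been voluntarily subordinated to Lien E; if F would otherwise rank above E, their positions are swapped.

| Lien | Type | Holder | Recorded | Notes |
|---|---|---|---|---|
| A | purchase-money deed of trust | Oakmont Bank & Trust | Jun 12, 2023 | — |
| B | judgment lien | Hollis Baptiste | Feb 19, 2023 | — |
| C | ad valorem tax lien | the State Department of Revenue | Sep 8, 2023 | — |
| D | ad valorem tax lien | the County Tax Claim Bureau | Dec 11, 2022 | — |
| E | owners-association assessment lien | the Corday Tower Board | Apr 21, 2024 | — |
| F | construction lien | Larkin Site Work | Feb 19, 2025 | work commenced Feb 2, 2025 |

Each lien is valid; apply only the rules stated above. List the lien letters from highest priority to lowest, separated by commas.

Effective dates: A relates back to the deed date Jun 4, 2023; F relates back to Feb 2, 2025 (work commenced).
E is an owners-association assessment lien and takes priority over every other lien.
Remaining liens by effective date: D (Dec 11, 2022), B (Feb 19, 2023), A (Jun 4, 2023), C (Sep 8, 2023), F (Feb 2, 2025).
Since F is not senior to E, the subordination leaves the order unchanged.

E, D, B, A, C, F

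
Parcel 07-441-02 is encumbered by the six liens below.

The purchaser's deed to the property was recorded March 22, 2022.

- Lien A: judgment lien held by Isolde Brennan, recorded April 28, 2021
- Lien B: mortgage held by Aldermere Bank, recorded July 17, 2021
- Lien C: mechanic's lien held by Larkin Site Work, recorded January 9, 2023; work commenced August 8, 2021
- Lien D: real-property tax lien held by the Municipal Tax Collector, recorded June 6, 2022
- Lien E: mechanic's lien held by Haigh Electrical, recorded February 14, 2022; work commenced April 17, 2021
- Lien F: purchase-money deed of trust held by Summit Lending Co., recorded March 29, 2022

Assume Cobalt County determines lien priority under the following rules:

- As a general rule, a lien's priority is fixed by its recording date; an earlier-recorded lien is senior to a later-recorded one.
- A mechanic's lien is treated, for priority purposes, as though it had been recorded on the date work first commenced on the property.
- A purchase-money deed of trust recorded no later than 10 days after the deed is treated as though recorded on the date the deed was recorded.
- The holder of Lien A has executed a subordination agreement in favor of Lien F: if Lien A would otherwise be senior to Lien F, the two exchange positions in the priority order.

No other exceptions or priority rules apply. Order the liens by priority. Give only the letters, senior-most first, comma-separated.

Adjusting effective dates: C relates back to August 8, 2021 (work commenced); E is treated as recorded April 17, 2021, the work-commencement date; F relates back to the deed date March 22, 2022.
Sorted by effective date: E (April 17, 2021), A (April 28, 2021), B (July 17, 2021), C (August 8, 2021), F (March 22, 2022), D (June 6, 2022).
A would otherwise be senior to F, so under the subordination agreement A and F exchange positions.

E, F, B, C, A, D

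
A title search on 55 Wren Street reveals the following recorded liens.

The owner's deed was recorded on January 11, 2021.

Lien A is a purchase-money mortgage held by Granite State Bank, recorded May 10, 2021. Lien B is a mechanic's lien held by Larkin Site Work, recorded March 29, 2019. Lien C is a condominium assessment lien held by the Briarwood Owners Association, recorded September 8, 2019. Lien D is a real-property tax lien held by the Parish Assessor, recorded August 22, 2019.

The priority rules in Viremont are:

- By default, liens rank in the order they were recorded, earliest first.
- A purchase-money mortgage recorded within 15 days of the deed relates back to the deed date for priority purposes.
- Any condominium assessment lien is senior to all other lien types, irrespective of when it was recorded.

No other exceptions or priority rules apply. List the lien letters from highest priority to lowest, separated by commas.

Adjusting effective dates: A was recorded 119 days after the deed, outside the 15-day window, so it keeps its recording date.
As a condominium assessment lien, C is senior to every other lien.
Remaining liens by effective date: B (March 29, 2019), D (August 22, 2019), A (May 10, 2021).

C, B, D, A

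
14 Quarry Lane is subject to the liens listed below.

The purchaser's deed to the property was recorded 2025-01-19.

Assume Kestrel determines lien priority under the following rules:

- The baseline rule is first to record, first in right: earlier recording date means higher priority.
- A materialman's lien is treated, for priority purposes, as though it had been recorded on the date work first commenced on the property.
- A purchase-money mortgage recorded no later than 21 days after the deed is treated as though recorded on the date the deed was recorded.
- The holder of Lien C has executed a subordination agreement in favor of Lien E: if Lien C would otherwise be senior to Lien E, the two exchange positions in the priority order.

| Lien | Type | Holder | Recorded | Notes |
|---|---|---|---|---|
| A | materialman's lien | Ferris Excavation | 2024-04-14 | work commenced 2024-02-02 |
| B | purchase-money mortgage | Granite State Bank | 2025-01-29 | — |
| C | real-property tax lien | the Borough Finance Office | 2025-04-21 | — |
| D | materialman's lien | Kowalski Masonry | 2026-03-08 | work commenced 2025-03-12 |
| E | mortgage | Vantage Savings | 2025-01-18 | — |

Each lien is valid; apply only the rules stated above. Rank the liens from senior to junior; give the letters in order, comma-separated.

A, E, B, D, C

Effective dates: A relates back to 2024-02-02 (work commenced); B relates back to the deed date 2025-01-19; D's effective date is 2025-03-12, when work began.
By effective date, earliest first: A (2024-02-02), E (2025-01-18), B (2025-01-19), D (2025-03-12), C (2025-04-21).
C is already junior to E, so the subordination agreement changes nothing.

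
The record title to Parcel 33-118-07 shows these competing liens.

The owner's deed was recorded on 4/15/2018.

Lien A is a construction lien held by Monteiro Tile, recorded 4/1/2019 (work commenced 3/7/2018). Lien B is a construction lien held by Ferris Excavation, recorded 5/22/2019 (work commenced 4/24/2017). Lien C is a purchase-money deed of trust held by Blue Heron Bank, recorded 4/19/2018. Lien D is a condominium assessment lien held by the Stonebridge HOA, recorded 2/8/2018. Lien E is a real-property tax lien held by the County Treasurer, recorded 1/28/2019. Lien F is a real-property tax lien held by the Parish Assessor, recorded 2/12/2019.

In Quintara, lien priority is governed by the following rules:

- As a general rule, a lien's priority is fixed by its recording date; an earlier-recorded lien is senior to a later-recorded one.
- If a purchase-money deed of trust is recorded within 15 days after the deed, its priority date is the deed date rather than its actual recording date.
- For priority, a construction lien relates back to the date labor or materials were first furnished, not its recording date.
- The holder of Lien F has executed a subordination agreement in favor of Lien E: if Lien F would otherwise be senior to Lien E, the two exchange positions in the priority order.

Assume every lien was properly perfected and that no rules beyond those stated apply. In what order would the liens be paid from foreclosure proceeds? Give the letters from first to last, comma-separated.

B, D, A, C, E, F

Effective dates: A relates back to 3/7/2018 (work commenced); B relates back to 4/24/2017 (work commenced); C was recorded within the 15-day window, so its effective date is the deed date 4/15/2018.
Ordering by effective date: B (4/24/2017), D (2/8/2018), A (3/7/2018), C (4/15/2018), E (1/28/2019), F (2/12/2019).
Since F is not senior to E, the subordination leaves the order unchanged.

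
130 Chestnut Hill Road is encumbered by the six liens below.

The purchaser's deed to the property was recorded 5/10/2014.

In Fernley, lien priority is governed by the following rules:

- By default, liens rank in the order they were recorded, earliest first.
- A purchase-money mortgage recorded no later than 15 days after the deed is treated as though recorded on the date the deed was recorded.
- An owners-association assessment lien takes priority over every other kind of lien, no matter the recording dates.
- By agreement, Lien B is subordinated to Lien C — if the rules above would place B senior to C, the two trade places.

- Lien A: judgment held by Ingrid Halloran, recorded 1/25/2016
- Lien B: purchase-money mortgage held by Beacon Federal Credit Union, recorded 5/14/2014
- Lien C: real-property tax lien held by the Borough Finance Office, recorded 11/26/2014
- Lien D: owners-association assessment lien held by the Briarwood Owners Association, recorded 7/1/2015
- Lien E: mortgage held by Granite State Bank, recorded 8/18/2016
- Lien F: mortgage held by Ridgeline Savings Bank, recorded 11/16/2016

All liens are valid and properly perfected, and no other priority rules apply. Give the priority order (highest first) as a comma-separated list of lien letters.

First, effective dates: B's effective date is the deed date, 5/10/2014.
As an owners-association assessment lien, D is senior to every other lien.
Remaining liens by effective date: B (5/10/2014), C (11/26/2014), A (1/25/2016), E (8/18/2016), F (11/16/2016).
B would otherwise be senior to C, so under the subordination agreement B and C exchange positions.

D, C, B, A, E, F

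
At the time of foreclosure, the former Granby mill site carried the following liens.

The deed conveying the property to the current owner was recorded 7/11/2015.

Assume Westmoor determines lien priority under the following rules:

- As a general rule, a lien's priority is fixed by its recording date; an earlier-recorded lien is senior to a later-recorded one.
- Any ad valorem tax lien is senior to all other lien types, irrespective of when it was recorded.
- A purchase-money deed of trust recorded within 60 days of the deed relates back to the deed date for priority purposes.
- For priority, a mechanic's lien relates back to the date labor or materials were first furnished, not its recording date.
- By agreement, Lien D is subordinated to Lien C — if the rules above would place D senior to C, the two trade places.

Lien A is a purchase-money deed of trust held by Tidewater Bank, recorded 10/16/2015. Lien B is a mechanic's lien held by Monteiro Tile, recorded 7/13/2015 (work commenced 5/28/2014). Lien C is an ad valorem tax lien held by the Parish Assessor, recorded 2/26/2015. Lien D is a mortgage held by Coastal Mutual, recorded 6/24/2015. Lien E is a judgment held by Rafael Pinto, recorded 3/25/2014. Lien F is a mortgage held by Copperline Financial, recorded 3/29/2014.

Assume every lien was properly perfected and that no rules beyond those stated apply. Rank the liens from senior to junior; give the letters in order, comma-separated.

Effective dates: A was recorded 97 days after the deed, outside the 60-day window, so it keeps its recording date; B relates back to 5/28/2014 (work commenced).
C, as an ad valorem tax lien, has superpriority and ranks first.
The other liens, earliest effective date first: E (3/25/2014), F (3/29/2014), B (5/28/2014), D (6/24/2015), A (10/16/2015).
D already ranks below C; the subordination has no effect.

C, E, F, B, D, A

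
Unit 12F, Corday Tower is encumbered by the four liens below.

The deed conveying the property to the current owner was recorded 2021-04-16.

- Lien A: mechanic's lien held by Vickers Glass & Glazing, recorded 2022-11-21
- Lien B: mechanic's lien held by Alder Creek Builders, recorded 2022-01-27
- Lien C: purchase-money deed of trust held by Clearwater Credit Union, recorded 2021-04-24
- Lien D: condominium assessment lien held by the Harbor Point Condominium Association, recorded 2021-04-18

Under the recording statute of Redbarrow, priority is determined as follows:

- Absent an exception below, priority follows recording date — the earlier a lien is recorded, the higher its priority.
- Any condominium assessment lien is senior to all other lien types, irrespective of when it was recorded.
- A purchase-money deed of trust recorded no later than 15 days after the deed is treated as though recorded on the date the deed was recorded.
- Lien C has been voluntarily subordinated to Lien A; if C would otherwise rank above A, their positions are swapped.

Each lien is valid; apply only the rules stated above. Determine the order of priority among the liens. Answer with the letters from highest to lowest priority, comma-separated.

First, effective dates: C relates back to the deed date 2021-04-16.
D is a condominium assessment lien and takes priority over every other lien.
The other liens, earliest effective date first: C (2021-04-16), B (2022-01-27), A (2022-11-21).
C is senior to A before the subordination, so the two trade places.

D, A, B, C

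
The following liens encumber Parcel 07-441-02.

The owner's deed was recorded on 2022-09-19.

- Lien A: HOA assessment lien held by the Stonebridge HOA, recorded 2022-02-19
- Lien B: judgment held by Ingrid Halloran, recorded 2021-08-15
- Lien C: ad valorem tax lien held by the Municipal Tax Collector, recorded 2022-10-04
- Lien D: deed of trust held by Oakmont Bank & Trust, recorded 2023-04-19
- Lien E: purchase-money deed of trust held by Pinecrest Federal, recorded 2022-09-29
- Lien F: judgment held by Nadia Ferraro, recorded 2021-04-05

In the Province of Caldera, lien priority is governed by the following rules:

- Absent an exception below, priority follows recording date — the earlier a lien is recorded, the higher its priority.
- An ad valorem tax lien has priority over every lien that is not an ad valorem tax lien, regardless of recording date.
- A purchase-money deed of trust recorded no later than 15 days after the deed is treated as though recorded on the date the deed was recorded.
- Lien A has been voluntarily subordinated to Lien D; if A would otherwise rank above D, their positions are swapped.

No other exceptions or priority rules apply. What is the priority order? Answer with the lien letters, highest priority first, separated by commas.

C, F, B, D, E, A

Effective dates: E's effective date is the deed date, 2022-09-19.
C is an ad valorem tax lien, so it outranks all other liens regardless of date.
Among the remaining liens, by effective date: F (2021-04-05), B (2021-08-15), A (2022-02-19), E (2022-09-19), D (2023-04-19).
A is senior to D before the subordination, so the two trade places.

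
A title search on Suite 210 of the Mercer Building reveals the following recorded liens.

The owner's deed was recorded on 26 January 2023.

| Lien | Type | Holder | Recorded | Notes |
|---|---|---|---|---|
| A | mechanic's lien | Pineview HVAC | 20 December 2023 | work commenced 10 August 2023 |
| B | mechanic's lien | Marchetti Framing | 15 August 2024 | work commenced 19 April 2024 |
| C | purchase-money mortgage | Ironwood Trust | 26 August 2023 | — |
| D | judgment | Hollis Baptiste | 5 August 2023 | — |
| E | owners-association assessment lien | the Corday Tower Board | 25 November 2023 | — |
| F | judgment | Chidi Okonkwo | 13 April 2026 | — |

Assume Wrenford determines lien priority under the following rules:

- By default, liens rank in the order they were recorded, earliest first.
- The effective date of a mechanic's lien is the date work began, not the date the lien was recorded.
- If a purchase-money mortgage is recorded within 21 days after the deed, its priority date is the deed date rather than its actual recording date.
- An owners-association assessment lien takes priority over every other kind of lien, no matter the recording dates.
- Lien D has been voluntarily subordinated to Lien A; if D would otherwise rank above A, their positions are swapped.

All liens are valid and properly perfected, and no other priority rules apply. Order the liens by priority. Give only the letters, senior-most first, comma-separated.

E, A, D, C, B, F

Effective dates: A is treated as recorded 10 August 2023, the work-commencement date; B relates back to 19 April 2024 (work commenced); C was recorded 212 days after the deed, outside the 21-day window, so it keeps its recording date.
E is an owners-association assessment lien and takes priority over every other lien.
Ordering the rest by effective date: D (5 August 2023), A (10 August 2023), C (26 August 2023), B (19 April 2024), F (13 April 2026).
D is senior to A before the subordination, so the two trade places.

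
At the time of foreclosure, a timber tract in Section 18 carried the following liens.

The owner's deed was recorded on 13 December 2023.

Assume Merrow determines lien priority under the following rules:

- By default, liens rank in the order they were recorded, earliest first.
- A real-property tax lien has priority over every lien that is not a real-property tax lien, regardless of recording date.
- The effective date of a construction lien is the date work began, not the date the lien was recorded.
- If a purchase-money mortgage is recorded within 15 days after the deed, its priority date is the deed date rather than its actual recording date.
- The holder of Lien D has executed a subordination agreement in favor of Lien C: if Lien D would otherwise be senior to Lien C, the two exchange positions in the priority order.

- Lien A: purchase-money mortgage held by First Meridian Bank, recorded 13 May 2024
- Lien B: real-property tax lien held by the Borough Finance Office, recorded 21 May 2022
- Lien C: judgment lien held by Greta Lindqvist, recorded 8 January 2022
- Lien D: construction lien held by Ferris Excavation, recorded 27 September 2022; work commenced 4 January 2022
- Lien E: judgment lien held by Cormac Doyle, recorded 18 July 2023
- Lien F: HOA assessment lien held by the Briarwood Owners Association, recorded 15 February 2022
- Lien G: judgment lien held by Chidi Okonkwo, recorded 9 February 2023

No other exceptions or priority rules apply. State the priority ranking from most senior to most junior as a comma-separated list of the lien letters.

B, C, D, F, G, E, A

Effective dates: A was recorded 152 days after the deed, outside the 15-day window, so it keeps its recording date; D's effective date is 4 January 2022, when work began.
B, as a real-property tax lien, has superpriority and ranks first.
The other liens, earliest effective date first: D (4 January 2022), C (8 January 2022), F (15 February 2022), G (9 February 2023), E (18 July 2023), A (13 May 2024).
D would otherwise be senior to C, so under the subordination agreement D and C exchange positions.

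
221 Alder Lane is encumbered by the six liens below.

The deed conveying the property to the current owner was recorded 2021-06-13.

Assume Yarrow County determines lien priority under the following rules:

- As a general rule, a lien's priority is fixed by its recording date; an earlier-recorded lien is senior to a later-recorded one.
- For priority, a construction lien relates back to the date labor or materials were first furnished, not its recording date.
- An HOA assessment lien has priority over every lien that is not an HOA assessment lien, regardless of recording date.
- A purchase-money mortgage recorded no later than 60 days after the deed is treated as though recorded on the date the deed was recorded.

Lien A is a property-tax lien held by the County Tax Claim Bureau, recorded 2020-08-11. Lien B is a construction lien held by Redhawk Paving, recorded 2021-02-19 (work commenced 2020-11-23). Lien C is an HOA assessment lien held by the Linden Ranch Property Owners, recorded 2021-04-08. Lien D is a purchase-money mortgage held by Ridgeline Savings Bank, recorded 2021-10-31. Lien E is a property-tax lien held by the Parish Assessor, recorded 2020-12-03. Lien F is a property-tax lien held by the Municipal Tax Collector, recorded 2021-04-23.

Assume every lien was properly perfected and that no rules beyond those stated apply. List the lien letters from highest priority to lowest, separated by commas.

C, A, B, E, F, D

Effective dates after the stated exceptions: B's effective date is 2020-11-23, when work began; D was recorded 140 days after the deed — beyond 60 days — so no relation-back applies.
C is an HOA assessment lien and takes priority over every other lien.
Ordering the rest by effective date: A (2020-08-11), B (2020-11-23), E (2020-12-03), F (2021-04-23), D (2021-10-31).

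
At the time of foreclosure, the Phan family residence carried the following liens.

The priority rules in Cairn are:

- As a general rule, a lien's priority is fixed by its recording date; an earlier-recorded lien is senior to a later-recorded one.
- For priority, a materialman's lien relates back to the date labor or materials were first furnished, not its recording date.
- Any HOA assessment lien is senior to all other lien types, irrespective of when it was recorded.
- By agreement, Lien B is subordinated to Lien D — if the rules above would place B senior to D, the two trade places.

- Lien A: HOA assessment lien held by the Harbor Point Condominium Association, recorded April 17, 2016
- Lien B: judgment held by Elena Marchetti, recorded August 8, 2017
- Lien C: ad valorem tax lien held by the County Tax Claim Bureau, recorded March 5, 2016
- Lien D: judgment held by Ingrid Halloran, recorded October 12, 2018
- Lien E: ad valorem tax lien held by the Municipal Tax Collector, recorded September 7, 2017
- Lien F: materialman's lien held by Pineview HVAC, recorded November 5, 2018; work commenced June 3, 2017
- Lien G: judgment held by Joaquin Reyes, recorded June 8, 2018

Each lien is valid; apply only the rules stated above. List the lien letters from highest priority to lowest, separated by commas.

A, C, F, D, E, G, B

Adjusting effective dates: F is treated as recorded June 3, 2017, the work-commencement date.
As an HOA assessment lien, A is senior to every other lien.
Remaining liens by effective date: C (March 5, 2016), F (June 3, 2017), B (August 8, 2017), E (September 7, 2017), G (June 8, 2018), D (October 12, 2018).
The subordination applies — B was senior to D — so B and D swap.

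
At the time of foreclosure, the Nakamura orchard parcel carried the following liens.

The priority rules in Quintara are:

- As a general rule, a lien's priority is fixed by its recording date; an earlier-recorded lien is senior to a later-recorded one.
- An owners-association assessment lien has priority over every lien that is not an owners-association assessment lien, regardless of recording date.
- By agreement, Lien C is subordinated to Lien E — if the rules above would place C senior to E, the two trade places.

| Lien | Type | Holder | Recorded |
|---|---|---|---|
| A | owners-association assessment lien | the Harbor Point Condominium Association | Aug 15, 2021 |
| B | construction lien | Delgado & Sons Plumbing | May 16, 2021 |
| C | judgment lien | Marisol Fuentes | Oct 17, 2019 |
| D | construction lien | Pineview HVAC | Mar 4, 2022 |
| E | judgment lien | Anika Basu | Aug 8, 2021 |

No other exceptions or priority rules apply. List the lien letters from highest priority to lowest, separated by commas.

A is an owners-association assessment lien, so it outranks all other liens regardless of date.
Ordering the rest by effective date: C (Oct 17, 2019), B (May 16, 2021), E (Aug 8, 2021), D (Mar 4, 2022).
C is senior to E before the subordination, so the two trade places.

A, E, B, C, D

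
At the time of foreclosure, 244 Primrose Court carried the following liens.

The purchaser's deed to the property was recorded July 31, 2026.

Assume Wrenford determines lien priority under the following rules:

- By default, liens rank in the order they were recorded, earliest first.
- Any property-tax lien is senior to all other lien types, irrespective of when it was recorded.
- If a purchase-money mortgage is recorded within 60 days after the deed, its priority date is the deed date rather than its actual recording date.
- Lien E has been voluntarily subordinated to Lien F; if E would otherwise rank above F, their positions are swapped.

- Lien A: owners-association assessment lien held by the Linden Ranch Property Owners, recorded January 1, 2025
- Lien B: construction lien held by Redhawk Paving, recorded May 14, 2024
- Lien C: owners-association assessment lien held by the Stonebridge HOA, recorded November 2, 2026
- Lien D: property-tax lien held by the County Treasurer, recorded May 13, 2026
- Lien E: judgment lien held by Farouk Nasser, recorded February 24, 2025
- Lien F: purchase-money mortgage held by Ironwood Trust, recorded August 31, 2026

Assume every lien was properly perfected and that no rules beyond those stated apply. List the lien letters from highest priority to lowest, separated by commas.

D, B, A, F, E, C

First, effective dates: F relates back to the deed date July 31, 2026.
As a property-tax lien, D is senior to every other lien.
Ordering the rest by effective date: B (May 14, 2024), A (January 1, 2025), E (February 24, 2025), F (July 31, 2026), C (November 2, 2026).
E is senior to F before the subordination, so the two trade places.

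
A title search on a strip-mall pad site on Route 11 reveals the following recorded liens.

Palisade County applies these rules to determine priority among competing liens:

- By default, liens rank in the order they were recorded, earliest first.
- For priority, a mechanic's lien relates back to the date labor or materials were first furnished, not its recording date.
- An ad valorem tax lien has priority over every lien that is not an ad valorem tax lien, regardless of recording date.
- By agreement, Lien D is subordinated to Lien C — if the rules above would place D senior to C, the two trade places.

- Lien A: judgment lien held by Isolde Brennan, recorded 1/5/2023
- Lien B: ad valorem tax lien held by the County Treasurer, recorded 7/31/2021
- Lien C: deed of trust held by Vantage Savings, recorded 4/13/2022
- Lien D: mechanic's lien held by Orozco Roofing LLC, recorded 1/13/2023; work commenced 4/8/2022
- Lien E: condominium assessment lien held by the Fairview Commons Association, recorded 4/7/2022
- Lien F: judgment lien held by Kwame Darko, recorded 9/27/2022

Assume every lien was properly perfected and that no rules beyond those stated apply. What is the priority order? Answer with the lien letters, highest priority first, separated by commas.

First, effective dates: D's effective date is 4/8/2022, when work began.
B, as an ad valorem tax lien, has superpriority and ranks first.
The other liens, earliest effective date first: E (4/7/2022), D (4/8/2022), C (4/13/2022), F (9/27/2022), A (1/5/2023).
D is senior to C before the subordination, so the two trade places.

B, E, C, D, F, A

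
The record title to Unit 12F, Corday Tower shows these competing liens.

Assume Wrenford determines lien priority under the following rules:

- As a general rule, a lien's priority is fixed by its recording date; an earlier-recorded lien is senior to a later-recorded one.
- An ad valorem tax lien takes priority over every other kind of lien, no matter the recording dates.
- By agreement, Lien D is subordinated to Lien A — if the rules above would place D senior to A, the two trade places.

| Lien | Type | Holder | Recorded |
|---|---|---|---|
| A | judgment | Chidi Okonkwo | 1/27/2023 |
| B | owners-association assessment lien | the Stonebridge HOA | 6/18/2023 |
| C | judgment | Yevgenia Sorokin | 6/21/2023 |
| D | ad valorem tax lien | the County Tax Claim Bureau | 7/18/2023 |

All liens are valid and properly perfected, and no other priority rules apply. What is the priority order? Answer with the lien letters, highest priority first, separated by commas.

A, D, B, C

D, as an ad valorem tax lien, has superpriority and ranks first.
Ordering the rest by effective date: A (1/27/2023), B (6/18/2023), C (6/21/2023).
Because D would otherwise rank above A, the subordination swaps them.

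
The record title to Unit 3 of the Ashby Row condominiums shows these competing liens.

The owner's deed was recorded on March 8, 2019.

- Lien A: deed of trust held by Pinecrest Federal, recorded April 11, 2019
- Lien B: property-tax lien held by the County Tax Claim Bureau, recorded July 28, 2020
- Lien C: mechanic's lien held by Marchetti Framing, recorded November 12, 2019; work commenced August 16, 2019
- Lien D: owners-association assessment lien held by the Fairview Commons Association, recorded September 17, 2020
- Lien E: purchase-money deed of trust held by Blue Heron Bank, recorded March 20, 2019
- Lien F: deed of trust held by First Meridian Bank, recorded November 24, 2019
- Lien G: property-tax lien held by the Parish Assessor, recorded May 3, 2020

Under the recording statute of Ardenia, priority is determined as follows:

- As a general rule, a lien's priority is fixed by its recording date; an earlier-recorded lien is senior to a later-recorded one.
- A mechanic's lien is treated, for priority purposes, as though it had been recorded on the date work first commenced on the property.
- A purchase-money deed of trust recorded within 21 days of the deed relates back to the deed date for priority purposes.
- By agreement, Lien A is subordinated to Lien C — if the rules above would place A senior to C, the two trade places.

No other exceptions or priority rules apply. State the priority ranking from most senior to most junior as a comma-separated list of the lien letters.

Effective dates after the stated exceptions: C is treated as recorded August 16, 2019, the work-commencement date; E was recorded within the 21-day window, so its effective date is the deed date March 8, 2019.
Sorted by effective date: E (March 8, 2019), A (April 11, 2019), C (August 16, 2019), F (November 24, 2019), G (May 3, 2020), B (July 28, 2020), D (September 17, 2020).
The subordination applies — A was senior to C — so A and C swap.

E, C, A, F, G, B, D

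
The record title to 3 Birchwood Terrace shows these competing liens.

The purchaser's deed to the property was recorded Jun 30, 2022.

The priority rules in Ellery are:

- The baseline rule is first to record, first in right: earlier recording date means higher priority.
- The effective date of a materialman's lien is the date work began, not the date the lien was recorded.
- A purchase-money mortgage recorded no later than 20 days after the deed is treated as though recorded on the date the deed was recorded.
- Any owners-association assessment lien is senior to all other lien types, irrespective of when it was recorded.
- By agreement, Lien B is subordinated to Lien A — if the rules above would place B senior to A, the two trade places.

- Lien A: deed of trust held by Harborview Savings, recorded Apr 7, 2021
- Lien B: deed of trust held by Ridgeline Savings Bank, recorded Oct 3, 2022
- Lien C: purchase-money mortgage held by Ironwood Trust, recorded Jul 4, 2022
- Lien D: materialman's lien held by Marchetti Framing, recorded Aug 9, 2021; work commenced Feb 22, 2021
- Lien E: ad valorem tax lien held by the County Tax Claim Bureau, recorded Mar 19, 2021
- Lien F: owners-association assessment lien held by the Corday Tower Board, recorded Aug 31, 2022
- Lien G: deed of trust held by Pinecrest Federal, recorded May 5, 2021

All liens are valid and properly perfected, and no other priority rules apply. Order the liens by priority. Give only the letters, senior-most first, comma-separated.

Effective dates: C's effective date is the deed date, Jun 30, 2022; D's effective date is Feb 22, 2021, when work began.
F, as an owners-association assessment lien, has superpriority and ranks first.
Among the remaining liens, by effective date: D (Feb 22, 2021), E (Mar 19, 2021), A (Apr 7, 2021), G (May 5, 2021), C (Jun 30, 2022), B (Oct 3, 2022).
B already ranks below A; the subordination has no effect.

F, D, E, A, G, C, B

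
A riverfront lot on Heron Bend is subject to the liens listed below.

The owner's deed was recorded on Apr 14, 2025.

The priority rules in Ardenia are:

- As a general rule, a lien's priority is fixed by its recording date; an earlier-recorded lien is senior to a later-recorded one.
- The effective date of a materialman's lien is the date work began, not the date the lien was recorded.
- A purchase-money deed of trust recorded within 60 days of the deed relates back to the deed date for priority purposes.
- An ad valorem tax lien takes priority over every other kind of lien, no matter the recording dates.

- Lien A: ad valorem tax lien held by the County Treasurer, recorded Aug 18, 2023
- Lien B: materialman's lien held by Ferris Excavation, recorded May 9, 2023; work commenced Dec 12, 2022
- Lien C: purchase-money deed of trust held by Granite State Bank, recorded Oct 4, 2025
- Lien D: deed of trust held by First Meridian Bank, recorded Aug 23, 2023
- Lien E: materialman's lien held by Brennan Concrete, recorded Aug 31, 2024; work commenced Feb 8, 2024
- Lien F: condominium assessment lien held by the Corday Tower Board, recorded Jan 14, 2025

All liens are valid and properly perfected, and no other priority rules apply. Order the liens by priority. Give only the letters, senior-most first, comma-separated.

Adjusting effective dates: B relates back to Dec 12, 2022 (work commenced); C was recorded 173 days after the deed — beyond 60 days — so no relation-back applies; E relates back to Feb 8, 2024 (work commenced).
A is an ad valorem tax lien and takes priority over every other lien.
Among the remaining liens, by effective date: B (Dec 12, 2022), D (Aug 23, 2023), E (Feb 8, 2024), F (Jan 14, 2025), C (Oct 4, 2025).

A, B, D, E, F, C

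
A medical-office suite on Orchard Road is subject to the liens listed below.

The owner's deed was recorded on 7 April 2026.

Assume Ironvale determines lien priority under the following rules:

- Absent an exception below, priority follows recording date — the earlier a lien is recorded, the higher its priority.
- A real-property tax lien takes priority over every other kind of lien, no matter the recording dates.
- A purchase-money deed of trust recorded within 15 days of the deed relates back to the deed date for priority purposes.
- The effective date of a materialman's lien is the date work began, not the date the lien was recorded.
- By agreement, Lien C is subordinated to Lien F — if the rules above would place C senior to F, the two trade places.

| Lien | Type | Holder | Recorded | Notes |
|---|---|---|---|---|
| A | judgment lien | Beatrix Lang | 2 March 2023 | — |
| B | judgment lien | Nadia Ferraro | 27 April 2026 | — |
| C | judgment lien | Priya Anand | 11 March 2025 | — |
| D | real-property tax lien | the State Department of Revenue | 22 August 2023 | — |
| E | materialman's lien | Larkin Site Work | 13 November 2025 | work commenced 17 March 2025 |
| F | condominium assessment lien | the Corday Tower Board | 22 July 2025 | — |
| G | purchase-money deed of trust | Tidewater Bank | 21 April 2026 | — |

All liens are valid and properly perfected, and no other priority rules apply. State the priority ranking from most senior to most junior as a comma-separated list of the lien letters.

D, A, F, E, C, G, B

First, effective dates: E's effective date is 17 March 2025, when work began; G was recorded within the 15-day window, so its effective date is the deed date 7 April 2026.
D is a real-property tax lien and takes priority over every other lien.
Among the remaining liens, by effective date: A (2 March 2023), C (11 March 2025), E (17 March 2025), F (22 July 2025), G (7 April 2026), B (27 April 2026).
Because C would otherwise rank above F, the subordination swaps them.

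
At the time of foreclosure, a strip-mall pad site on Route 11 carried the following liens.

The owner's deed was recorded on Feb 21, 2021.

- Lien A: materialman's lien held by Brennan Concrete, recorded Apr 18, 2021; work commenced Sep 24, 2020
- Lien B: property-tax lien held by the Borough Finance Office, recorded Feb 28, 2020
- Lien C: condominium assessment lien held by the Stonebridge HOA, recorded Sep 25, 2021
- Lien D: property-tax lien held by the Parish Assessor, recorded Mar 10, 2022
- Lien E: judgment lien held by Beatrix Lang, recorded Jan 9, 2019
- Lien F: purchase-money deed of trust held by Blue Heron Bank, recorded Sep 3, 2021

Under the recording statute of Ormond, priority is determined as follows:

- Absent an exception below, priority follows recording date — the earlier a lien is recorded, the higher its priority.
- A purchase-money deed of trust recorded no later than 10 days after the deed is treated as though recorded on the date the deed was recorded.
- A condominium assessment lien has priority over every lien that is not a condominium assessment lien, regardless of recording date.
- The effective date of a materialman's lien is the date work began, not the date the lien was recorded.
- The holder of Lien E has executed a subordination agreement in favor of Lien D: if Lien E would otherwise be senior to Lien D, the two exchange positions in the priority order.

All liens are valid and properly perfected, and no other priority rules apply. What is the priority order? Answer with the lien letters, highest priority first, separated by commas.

Adjusting effective dates: A relates back to Sep 24, 2020 (work commenced); F was recorded 194 days after the deed, outside the 10-day window, so it keeps its recording date.
C is a condominium assessment lien and takes priority over every other lien.
Remaining liens by effective date: E (Jan 9, 2019), B (Feb 28, 2020), A (Sep 24, 2020), F (Sep 3, 2021), D (Mar 10, 2022).
Because E would otherwise rank above D, the subordination swaps them.

C, D, B, A, F, E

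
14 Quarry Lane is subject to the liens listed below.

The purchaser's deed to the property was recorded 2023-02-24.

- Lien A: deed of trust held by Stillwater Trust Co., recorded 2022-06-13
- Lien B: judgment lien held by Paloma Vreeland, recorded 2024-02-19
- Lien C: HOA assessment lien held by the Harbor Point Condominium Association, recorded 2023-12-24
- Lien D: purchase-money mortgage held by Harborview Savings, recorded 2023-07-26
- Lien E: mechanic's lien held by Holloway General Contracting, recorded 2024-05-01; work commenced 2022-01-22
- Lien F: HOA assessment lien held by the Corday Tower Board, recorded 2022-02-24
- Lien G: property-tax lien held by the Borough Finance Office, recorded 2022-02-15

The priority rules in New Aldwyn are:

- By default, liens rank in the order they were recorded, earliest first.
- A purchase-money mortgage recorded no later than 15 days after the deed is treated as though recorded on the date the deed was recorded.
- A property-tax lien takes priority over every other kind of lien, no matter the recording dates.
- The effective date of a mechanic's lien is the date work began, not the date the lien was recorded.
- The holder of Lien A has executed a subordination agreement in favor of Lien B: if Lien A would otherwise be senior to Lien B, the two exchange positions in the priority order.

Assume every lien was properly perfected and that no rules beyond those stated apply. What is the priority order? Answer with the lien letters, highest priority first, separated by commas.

Adjusting effective dates: D was recorded 152 days after the deed, outside the 15-day window, so it keeps its recording date; E is treated as recorded 2022-01-22, the work-commencement date.
G, as a property-tax lien, has superpriority and ranks first.
Ordering the rest by effective date: E (2022-01-22), F (2022-02-24), A (2022-06-13), D (2023-07-26), C (2023-12-24), B (2024-02-19).
A would otherwise be senior to B, so under the subordination agreement A and B exchange positions.

G, E, F, B, D, C, A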